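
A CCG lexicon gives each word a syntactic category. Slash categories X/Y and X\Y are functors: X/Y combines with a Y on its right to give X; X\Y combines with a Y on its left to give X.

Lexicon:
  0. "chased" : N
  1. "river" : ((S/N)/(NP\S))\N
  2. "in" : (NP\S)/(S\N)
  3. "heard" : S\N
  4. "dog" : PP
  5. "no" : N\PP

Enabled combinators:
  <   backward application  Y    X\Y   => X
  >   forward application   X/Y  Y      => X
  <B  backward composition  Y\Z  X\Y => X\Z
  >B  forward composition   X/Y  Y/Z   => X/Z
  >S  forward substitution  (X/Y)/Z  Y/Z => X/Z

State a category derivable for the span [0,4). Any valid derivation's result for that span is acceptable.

[0,6] S   >
  [0,4] S/N   >
    [0,2] (S/N)/(NP\S)   <
      [0,1] "chased" : N
      [1,2] "river" : ((S/N)/(NP\S))\N
    [2,4] NP\S   >
      [2,3] "in" : (NP\S)/(S\N)
      [3,4] "heard" : S\N
  [4,6] N   <
    [4,5] "dog" : PP
    [5,6] "no" : N\PP

S/N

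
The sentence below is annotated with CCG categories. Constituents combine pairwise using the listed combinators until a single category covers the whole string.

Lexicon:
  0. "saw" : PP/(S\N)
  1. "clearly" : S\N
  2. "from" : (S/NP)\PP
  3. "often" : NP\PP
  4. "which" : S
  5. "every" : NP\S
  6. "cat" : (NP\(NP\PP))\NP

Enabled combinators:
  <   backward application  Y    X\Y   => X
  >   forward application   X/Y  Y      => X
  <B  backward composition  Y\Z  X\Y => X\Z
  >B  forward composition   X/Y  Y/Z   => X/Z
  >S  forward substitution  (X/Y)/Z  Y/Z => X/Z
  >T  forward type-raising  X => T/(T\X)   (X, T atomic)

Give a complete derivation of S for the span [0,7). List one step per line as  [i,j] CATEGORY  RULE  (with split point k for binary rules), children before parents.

[0,1] PP/(S\N)  lex  "saw"
[1,2] S\N  lex  "clearly"
[0,2] PP  >  k=1
[2,3] (S/NP)\PP  lex  "from"
[0,3] S/NP  <  k=2
[3,4] NP\PP  lex  "often"
[4,5] S  lex  "which"
[4,5] NP/(NP\S)  >T
[5,6] NP\S  lex  "every"
[4,6] NP  >  k=5
[6,7] (NP\(NP\PP))\NP  lex  "cat"
[4,7] NP\(NP\PP)  <  k=6
[3,7] NP  <  k=4
[0,7] S  >  k=3

[0,7] S   >
  [0,3] S/NP   <
    [0,2] PP   >
      [0,1] "saw" : PP/(S\N)
      [1,2] "clearly" : S\N
    [2,3] "from" : (S/NP)\PP
  [3,7] NP   <
    [3,4] "often" : NP\PP
    [4,7] NP\(NP\PP)   <
      [4,6] NP   >
        [4,5] NP/(NP\S)   >T
          [4,5] "which" : S
        [5,6] "every" : NP\S
      [6,7] "cat" : (NP\(NP\PP))\NP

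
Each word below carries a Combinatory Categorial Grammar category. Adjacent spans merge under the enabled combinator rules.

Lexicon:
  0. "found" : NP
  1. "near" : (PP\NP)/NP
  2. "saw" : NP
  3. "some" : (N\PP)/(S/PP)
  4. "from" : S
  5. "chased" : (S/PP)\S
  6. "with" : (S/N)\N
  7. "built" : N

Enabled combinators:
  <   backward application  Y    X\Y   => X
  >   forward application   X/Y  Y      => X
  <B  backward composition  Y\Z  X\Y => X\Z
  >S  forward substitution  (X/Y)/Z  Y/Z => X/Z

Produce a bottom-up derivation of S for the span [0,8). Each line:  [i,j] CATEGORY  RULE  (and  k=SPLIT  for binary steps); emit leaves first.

[0,8] S   >
  [0,7] S/N   <
    [0,6] N   <
      [0,3] PP   <
        [0,1] "found" : NP
        [1,3] PP\NP   >
          [1,2] "near" : (PP\NP)/NP
          [2,3] "saw" : NP
      [3,6] N\PP   >
        [3,4] "some" : (N\PP)/(S/PP)
        [4,6] S/PP   <
          [4,5] "from" : S
          [5,6] "chased" : (S/PP)\S
    [6,7] "with" : (S/N)\N
  [7,8] "built" : N

[0,1] NP  lex  "found"
[1,2] (PP\NP)/NP  lex  "near"
[2,3] NP  lex  "saw"
[1,3] PP\NP  >  k=2
[0,3] PP  <  k=1
[3,4] (N\PP)/(S/PP)  lex  "some"
[4,5] S  lex  "from"
[5,6] (S/PP)\S  lex  "chased"
[4,6] S/PP  <  k=5
[3,6] N\PP  >  k=4
[0,6] N  <  k=3
[6,7] (S/N)\N  lex  "with"
[0,7] S/N  <  k=6
[7,8] N  lex  "built"
[0,8] S  >  k=7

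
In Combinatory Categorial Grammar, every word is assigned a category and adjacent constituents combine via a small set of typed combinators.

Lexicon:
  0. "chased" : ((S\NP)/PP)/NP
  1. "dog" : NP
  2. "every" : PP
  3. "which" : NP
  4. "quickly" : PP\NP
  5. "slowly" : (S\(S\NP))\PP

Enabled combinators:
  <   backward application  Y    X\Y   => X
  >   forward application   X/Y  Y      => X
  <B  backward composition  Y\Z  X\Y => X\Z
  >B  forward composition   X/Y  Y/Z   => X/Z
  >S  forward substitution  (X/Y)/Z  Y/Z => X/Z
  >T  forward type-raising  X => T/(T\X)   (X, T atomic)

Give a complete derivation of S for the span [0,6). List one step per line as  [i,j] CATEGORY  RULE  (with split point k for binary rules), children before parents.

[0,6] S   <
  [0,3] S\NP   >
    [0,2] (S\NP)/PP   >
      [0,1] "chased" : ((S\NP)/PP)/NP
      [1,2] "dog" : NP
    [2,3] "every" : PP
  [3,6] S\(S\NP)   <
    [3,5] PP   >
      [3,4] PP/(PP\NP)   >T
        [3,4] "which" : NP
      [4,5] "quickly" : PP\NP
    [5,6] "slowly" : (S\(S\NP))\PP

[0,1] ((S\NP)/PP)/NP  lex  "chased"
[1,2] NP  lex  "dog"
[0,2] (S\NP)/PP  >  k=1
[2,3] PP  lex  "every"
[0,3] S\NP  >  k=2
[3,4] NP  lex  "which"
[3,4] PP/(PP\NP)  >T
[4,5] PP\NP  lex  "quickly"
[3,5] PP  >  k=4
[5,6] (S\(S\NP))\PP  lex  "slowly"
[3,6] S\(S\NP)  <  k=5
[0,6] S  <  k=3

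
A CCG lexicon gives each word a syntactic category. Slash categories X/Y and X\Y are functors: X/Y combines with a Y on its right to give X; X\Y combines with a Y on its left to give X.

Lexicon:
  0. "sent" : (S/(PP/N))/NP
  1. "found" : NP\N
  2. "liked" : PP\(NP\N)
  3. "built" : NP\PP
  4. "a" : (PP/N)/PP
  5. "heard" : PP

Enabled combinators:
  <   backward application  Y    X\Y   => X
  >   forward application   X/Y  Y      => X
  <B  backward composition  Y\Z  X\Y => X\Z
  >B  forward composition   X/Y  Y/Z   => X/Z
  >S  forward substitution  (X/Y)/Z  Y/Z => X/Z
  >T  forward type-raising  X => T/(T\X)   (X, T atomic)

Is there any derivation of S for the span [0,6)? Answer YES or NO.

[0,6] S   >
  [0,4] S/(PP/N)   >
    [0,1] "sent" : (S/(PP/N))/NP
    [1,4] NP   <
      [1,3] PP   <
        [1,2] "found" : NP\N
        [2,3] "liked" : PP\(NP\N)
      [3,4] "built" : NP\PP
  [4,6] PP/N   >
    [4,5] "a" : (PP/N)/PP
    [5,6] "heard" : PP

YES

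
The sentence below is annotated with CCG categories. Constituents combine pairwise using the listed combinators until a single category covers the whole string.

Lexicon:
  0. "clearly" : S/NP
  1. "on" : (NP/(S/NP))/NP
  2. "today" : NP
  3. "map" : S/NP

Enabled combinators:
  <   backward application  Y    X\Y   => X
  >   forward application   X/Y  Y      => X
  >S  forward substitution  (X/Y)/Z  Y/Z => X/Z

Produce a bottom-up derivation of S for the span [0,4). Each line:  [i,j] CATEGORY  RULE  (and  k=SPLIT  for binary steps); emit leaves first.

[0,1] S/NP  lex  "clearly"
[1,2] (NP/(S/NP))/NP  lex  "on"
[2,3] NP  lex  "today"
[1,3] NP/(S/NP)  >  k=2
[3,4] S/NP  lex  "map"
[1,4] NP  >  k=3
[0,4] S  >  k=1

[0,4] S   >
  [0,1] "clearly" : S/NP
  [1,4] NP   >
    [1,3] NP/(S/NP)   >
      [1,2] "on" : (NP/(S/NP))/NP
      [2,3] "today" : NP
    [3,4] "map" : S/NP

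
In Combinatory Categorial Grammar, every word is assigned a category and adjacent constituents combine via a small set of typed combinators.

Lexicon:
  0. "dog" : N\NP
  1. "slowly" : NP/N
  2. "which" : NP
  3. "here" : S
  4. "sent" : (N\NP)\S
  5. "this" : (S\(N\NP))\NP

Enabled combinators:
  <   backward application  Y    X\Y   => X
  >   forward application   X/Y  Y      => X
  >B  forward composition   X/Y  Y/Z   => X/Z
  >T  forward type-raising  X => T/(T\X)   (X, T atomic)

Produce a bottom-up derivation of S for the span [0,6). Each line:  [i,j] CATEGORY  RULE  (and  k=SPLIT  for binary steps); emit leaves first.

[0,1] N\NP  lex  "dog"
[1,2] NP/N  lex  "slowly"
[2,3] NP  lex  "which"
[2,3] N/(N\NP)  >T
[3,4] S  lex  "here"
[4,5] (N\NP)\S  lex  "sent"
[3,5] N\NP  <  k=4
[2,5] N  >  k=3
[1,5] NP  >  k=2
[5,6] (S\(N\NP))\NP  lex  "this"
[1,6] S\(N\NP)  <  k=5
[0,6] S  <  k=1

[0,6] S   <
  [0,1] "dog" : N\NP
  [1,6] S\(N\NP)   <
    [1,5] NP   >
      [1,2] "slowly" : NP/N
      [2,5] N   >
        [2,3] N/(N\NP)   >T
          [2,3] "which" : NP
        [3,5] N\NP   <
          [3,4] "here" : S
          [4,5] "sent" : (N\NP)\S
    [5,6] "this" : (S\(N\NP))\NP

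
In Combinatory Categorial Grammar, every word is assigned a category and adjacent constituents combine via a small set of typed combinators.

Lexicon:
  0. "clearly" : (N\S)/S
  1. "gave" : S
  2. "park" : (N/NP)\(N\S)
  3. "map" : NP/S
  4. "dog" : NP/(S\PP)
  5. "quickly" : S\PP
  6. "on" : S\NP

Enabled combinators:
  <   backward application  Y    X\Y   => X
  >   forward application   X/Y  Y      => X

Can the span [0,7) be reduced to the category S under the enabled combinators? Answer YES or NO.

(N\S)/S S (N/NP)\(N\S) NP/S NP/(S\PP) S\PP S\NP
CKY chart[0,7] = {N}; S ∉ chart

NO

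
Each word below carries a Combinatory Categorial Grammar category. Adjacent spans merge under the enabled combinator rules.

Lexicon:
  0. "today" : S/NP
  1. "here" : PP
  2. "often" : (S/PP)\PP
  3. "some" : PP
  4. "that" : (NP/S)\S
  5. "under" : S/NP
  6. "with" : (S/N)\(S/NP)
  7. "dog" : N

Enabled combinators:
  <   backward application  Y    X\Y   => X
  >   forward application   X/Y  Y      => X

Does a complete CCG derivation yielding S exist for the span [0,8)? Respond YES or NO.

[0,8] S   >
  [0,1] "today" : S/NP
  [1,8] NP   >
    [1,5] NP/S   <
      [1,4] S   >
        [1,3] S/PP   <
          [1,2] "here" : PP
          [2,3] "often" : (S/PP)\PP
        [3,4] "some" : PP
      [4,5] "that" : (NP/S)\S
    [5,8] S   >
      [5,7] S/N   <
        [5,6] "under" : S/NP
        [6,7] "with" : (S/N)\(S/NP)
      [7,8] "dog" : N

YES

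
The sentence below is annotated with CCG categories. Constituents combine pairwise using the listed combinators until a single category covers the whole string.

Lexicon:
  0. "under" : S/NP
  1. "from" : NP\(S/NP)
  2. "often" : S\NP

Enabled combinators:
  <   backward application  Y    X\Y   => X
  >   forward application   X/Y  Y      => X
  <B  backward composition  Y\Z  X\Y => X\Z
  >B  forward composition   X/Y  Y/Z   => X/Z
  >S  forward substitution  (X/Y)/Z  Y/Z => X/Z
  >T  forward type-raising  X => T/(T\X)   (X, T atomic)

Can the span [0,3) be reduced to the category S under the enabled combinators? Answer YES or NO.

[0,3] S   <
  [0,2] NP   <
    [0,1] "under" : S/NP
    [1,2] "from" : NP\(S/NP)
  [2,3] "often" : S\NP

YES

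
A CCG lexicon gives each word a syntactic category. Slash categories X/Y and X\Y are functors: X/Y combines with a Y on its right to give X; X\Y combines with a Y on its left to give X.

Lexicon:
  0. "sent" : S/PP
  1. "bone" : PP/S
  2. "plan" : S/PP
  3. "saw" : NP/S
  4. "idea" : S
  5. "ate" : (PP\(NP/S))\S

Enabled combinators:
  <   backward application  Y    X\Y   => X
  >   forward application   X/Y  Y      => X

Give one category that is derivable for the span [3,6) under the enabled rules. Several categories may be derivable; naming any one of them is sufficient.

PP

[0,6] S   >
  [0,1] "sent" : S/PP
  [1,6] PP   >
    [1,2] "bone" : PP/S
    [2,6] S   >
      [2,3] "plan" : S/PP
      [3,6] PP   <
        [3,4] "saw" : NP/S
        [4,6] PP\(NP/S)   <
          [4,5] "idea" : S
          [5,6] "ate" : (PP\(NP/S))\S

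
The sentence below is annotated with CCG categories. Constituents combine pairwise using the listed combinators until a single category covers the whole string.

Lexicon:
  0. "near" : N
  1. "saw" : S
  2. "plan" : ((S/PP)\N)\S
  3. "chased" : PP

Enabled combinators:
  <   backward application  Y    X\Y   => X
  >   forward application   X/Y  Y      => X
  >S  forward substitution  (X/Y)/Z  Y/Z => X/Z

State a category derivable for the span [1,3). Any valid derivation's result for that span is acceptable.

[0,4] S   >
  [0,3] S/PP   <
    [0,1] "near" : N
    [1,3] (S/PP)\N   <
      [1,2] "saw" : S
      [2,3] "plan" : ((S/PP)\N)\S
  [3,4] "chased" : PP

(S/PP)\N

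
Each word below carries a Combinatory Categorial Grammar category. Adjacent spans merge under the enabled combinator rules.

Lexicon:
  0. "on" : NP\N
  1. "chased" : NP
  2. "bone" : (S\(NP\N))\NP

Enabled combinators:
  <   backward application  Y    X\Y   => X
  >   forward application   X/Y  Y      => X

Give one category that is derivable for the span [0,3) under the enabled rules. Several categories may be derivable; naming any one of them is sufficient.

[0,3] S   <
  [0,1] "on" : NP\N
  [1,3] S\(NP\N)   <
    [1,2] "chased" : NP
    [2,3] "bone" : (S\(NP\N))\NP

S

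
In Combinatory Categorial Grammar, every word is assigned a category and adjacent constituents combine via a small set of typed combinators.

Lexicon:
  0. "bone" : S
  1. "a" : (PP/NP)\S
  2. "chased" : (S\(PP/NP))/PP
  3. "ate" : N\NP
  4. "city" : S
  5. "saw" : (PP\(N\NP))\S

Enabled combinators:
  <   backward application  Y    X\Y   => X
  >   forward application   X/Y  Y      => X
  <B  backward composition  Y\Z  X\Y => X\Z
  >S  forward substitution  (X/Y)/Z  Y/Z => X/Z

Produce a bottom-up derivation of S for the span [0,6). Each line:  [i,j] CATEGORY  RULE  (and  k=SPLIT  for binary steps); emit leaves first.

[0,1] S  lex  "bone"
[1,2] (PP/NP)\S  lex  "a"
[0,2] PP/NP  <  k=1
[2,3] (S\(PP/NP))/PP  lex  "chased"
[3,4] N\NP  lex  "ate"
[4,5] S  lex  "city"
[5,6] (PP\(N\NP))\S  lex  "saw"
[4,6] PP\(N\NP)  <  k=5
[3,6] PP  <  k=4
[2,6] S\(PP/NP)  >  k=3
[0,6] S  <  k=2

[0,6] S   <
  [0,2] PP/NP   <
    [0,1] "bone" : S
    [1,2] "a" : (PP/NP)\S
  [2,6] S\(PP/NP)   >
    [2,3] "chased" : (S\(PP/NP))/PP
    [3,6] PP   <
      [3,4] "ate" : N\NP
      [4,6] PP\(N\NP)   <
        [4,5] "city" : S
        [5,6] "saw" : (PP\(N\NP))\S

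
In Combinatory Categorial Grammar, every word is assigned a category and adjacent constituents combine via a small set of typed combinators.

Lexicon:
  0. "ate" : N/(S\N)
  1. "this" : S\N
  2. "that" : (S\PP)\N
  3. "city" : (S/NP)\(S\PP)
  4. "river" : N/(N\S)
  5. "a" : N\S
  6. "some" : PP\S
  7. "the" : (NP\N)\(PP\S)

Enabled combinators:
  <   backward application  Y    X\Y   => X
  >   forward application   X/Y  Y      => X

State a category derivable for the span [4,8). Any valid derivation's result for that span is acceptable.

NP

[0,8] S   >
  [0,4] S/NP   <
    [0,3] S\PP   <
      [0,2] N   >
        [0,1] "ate" : N/(S\N)
        [1,2] "this" : S\N
      [2,3] "that" : (S\PP)\N
    [3,4] "city" : (S/NP)\(S\PP)
  [4,8] NP   <
    [4,6] N   >
      [4,5] "river" : N/(N\S)
      [5,6] "a" : N\S
    [6,8] NP\N   <
      [6,7] "some" : PP\S
      [7,8] "the" : (NP\N)\(PP\S)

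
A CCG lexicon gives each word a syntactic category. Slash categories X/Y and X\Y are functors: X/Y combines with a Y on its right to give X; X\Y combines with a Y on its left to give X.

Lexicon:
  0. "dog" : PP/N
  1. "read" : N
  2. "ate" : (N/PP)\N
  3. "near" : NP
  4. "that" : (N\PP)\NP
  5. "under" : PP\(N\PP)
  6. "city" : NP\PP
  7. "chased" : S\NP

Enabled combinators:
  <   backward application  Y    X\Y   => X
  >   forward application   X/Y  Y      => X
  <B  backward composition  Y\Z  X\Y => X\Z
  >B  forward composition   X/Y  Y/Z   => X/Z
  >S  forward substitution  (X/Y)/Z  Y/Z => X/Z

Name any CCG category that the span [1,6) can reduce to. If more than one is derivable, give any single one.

N

[0,8] S   <
  [0,6] PP   >
    [0,1] "dog" : PP/N
    [1,6] N   >
      [1,3] N/PP   <
        [1,2] "read" : N
        [2,3] "ate" : (N/PP)\N
      [3,6] PP   <
        [3,4] "near" : NP
        [4,6] PP\NP   <B
          [4,5] "that" : (N\PP)\NP
          [5,6] "under" : PP\(N\PP)
  [6,8] S\PP   <B
    [6,7] "city" : NP\PP
    [7,8] "chased" : S\NP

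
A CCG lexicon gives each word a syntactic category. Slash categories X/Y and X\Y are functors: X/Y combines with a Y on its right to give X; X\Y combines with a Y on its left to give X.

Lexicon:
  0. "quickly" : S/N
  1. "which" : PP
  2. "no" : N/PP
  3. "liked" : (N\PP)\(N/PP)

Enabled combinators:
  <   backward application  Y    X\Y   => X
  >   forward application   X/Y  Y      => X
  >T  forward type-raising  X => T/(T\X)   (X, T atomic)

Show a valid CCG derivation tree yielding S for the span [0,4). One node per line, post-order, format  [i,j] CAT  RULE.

[0,1] S/N  lex  "quickly"
[1,2] PP  lex  "which"
[1,2] N/(N\PP)  >T
[2,3] N/PP  lex  "no"
[3,4] (N\PP)\(N/PP)  lex  "liked"
[2,4] N\PP  <  k=3
[1,4] N  >  k=2
[0,4] S  >  k=1

[0,4] S   >
  [0,1] "quickly" : S/N
  [1,4] N   >
    [1,2] N/(N\PP)   >T
      [1,2] "which" : PP
    [2,4] N\PP   <
      [2,3] "no" : N/PP
      [3,4] "liked" : (N\PP)\(N/PP)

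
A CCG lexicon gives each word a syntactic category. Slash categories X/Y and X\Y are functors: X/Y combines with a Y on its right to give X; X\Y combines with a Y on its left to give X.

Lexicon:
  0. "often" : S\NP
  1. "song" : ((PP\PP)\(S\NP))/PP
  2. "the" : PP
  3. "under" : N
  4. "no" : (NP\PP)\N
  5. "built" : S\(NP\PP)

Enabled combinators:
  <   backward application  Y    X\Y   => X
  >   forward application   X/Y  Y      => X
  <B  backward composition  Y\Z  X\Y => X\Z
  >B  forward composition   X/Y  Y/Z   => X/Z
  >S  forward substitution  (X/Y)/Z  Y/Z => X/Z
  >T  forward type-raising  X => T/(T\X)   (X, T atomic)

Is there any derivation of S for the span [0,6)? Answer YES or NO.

[0,6] S   <
  [0,5] NP\PP   <B
    [0,3] PP\PP   <
      [0,1] "often" : S\NP
      [1,3] (PP\PP)\(S\NP)   >
        [1,2] "song" : ((PP\PP)\(S\NP))/PP
        [2,3] "the" : PP
    [3,5] NP\PP   <
      [3,4] "under" : N
      [4,5] "no" : (NP\PP)\N
  [5,6] "built" : S\(NP\PP)

YES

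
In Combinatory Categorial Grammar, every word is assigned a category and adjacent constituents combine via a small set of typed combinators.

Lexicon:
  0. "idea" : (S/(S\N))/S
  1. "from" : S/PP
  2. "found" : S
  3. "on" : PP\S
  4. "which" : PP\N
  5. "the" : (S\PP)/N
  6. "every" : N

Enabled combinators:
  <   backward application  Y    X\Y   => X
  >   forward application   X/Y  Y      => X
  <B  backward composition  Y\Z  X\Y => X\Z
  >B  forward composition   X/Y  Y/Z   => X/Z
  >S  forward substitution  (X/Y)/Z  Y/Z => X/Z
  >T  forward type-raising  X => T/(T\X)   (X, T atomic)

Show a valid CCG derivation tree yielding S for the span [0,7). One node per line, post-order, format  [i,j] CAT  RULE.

[0,7] S   >
  [0,4] S/(S\N)   >
    [0,1] "idea" : (S/(S\N))/S
    [1,4] S   >
      [1,2] "from" : S/PP
      [2,4] PP   <
        [2,3] "found" : S
        [3,4] "on" : PP\S
  [4,7] S\N   <B
    [4,5] "which" : PP\N
    [5,7] S\PP   >
      [5,6] "the" : (S\PP)/N
      [6,7] "every" : N

[0,1] (S/(S\N))/S  lex  "idea"
[1,2] S/PP  lex  "from"
[2,3] S  lex  "found"
[3,4] PP\S  lex  "on"
[2,4] PP  <  k=3
[1,4] S  >  k=2
[0,4] S/(S\N)  >  k=1
[4,5] PP\N  lex  "which"
[5,6] (S\PP)/N  lex  "the"
[6,7] N  lex  "every"
[5,7] S\PP  >  k=6
[4,7] S\N  <B  k=5
[0,7] S  >  k=4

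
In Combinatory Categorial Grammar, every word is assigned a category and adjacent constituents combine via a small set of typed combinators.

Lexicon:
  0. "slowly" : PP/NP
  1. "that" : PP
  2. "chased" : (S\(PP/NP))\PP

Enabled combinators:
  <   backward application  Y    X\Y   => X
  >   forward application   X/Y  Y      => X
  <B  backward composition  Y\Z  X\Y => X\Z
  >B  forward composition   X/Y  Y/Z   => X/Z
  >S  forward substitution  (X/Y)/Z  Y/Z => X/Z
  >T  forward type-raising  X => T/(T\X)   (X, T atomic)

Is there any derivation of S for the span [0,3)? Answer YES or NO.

YES

[0,3] S   <
  [0,1] "slowly" : PP/NP
  [1,3] S\(PP/NP)   <
    [1,2] "that" : PP
    [2,3] "chased" : (S\(PP/NP))\PP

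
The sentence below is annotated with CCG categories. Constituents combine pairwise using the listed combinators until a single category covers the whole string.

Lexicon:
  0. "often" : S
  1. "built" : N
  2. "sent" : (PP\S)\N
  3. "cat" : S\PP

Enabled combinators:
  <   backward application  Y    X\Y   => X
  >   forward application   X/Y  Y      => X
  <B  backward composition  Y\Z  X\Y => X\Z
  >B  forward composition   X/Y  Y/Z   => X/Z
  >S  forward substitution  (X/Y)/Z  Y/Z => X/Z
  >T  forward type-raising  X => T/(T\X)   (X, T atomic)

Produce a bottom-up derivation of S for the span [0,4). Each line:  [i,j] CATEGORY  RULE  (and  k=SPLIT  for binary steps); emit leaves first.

[0,1] S  lex  "often"
[1,2] N  lex  "built"
[2,3] (PP\S)\N  lex  "sent"
[1,3] PP\S  <  k=2
[0,3] PP  <  k=1
[3,4] S\PP  lex  "cat"
[0,4] S  <  k=3

[0,4] S   <
  [0,3] PP   <
    [0,1] "often" : S
    [1,3] PP\S   <
      [1,2] "built" : N
      [2,3] "sent" : (PP\S)\N
  [3,4] "cat" : S\PP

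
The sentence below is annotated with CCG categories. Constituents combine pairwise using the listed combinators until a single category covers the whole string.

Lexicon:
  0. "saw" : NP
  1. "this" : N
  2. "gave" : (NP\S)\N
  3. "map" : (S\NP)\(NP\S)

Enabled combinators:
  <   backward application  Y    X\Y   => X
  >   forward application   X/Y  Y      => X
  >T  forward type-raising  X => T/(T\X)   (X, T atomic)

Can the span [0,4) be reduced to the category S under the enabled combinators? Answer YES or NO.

YES

[0,4] S   <
  [0,1] "saw" : NP
  [1,4] S\NP   <
    [1,3] NP\S   <
      [1,2] "this" : N
      [2,3] "gave" : (NP\S)\N
    [3,4] "map" : (S\NP)\(NP\S)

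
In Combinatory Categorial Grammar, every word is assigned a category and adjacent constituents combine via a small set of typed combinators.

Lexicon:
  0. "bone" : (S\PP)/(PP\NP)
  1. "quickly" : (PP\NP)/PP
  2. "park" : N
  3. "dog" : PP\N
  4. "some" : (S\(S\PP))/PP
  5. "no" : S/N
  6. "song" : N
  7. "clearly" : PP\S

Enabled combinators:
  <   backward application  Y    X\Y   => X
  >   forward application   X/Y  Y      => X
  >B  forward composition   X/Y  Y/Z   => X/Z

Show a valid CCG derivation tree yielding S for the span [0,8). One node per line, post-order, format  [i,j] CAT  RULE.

[0,1] (S\PP)/(PP\NP)  lex  "bone"
[1,2] (PP\NP)/PP  lex  "quickly"
[2,3] N  lex  "park"
[3,4] PP\N  lex  "dog"
[2,4] PP  <  k=3
[1,4] PP\NP  >  k=2
[0,4] S\PP  >  k=1
[4,5] (S\(S\PP))/PP  lex  "some"
[5,6] S/N  lex  "no"
[6,7] N  lex  "song"
[5,7] S  >  k=6
[7,8] PP\S  lex  "clearly"
[5,8] PP  <  k=7
[4,8] S\(S\PP)  >  k=5
[0,8] S  <  k=4

[0,8] S   <
  [0,4] S\PP   >
    [0,1] "bone" : (S\PP)/(PP\NP)
    [1,4] PP\NP   >
      [1,2] "quickly" : (PP\NP)/PP
      [2,4] PP   <
        [2,3] "park" : N
        [3,4] "dog" : PP\N
  [4,8] S\(S\PP)   >
    [4,5] "some" : (S\(S\PP))/PP
    [5,8] PP   <
      [5,7] S   >
        [5,6] "no" : S/N
        [6,7] "song" : N
      [7,8] "clearly" : PP\S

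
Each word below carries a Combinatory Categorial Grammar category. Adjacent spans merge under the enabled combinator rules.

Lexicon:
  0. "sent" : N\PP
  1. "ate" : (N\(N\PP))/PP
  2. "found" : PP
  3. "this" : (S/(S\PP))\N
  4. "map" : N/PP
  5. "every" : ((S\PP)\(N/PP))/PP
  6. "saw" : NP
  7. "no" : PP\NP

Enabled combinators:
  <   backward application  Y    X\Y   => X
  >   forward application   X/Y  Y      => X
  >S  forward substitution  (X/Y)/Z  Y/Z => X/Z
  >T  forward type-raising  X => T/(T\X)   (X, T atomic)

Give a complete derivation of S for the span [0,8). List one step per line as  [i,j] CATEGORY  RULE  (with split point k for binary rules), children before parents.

[0,8] S   >
  [0,4] S/(S\PP)   <
    [0,3] N   <
      [0,1] "sent" : N\PP
      [1,3] N\(N\PP)   >
        [1,2] "ate" : (N\(N\PP))/PP
        [2,3] "found" : PP
    [3,4] "this" : (S/(S\PP))\N
  [4,8] S\PP   <
    [4,5] "map" : N/PP
    [5,8] (S\PP)\(N/PP)   >
      [5,6] "every" : ((S\PP)\(N/PP))/PP
      [6,8] PP   <
        [6,7] "saw" : NP
        [7,8] "no" : PP\NP

[0,1] N\PP  lex  "sent"
[1,2] (N\(N\PP))/PP  lex  "ate"
[2,3] PP  lex  "found"
[1,3] N\(N\PP)  >  k=2
[0,3] N  <  k=1
[3,4] (S/(S\PP))\N  lex  "this"
[0,4] S/(S\PP)  <  k=3
[4,5] N/PP  lex  "map"
[5,6] ((S\PP)\(N/PP))/PP  lex  "every"
[6,7] NP  lex  "saw"
[7,8] PP\NP  lex  "no"
[6,8] PP  <  k=7
[5,8] (S\PP)\(N/PP)  >  k=6
[4,8] S\PP  <  k=5
[0,8] S  >  k=4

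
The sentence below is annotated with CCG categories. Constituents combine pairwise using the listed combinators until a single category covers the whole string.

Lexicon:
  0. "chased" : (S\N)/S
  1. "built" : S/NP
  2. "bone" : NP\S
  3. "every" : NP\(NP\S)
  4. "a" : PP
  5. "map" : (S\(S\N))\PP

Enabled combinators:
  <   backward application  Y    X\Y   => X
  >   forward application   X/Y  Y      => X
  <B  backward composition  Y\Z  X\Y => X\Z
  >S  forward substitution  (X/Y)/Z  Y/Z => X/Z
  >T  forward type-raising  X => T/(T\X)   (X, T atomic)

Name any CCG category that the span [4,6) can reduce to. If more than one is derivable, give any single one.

[0,6] S   <
  [0,4] S\N   >
    [0,1] "chased" : (S\N)/S
    [1,4] S   >
      [1,2] "built" : S/NP
      [2,4] NP   <
        [2,3] "bone" : NP\S
        [3,4] "every" : NP\(NP\S)
  [4,6] S\(S\N)   <
    [4,5] "a" : PP
    [5,6] "map" : (S\(S\N))\PP

S\(S\N)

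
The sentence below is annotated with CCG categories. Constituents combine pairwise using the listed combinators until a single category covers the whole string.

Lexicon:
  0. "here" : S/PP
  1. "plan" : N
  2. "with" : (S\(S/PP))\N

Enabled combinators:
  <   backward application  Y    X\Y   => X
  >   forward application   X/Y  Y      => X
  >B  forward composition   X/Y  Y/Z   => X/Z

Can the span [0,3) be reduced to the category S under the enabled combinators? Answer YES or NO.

[0,3] S   <
  [0,1] "here" : S/PP
  [1,3] S\(S/PP)   <
    [1,2] "plan" : N
    [2,3] "with" : (S\(S/PP))\N

YES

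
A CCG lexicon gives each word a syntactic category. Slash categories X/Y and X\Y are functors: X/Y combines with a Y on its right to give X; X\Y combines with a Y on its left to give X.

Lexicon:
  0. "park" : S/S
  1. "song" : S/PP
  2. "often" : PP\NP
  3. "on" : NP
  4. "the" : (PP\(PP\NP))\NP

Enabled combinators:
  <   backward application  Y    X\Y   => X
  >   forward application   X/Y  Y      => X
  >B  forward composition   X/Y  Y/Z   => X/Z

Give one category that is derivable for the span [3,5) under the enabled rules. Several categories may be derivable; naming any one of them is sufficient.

PP\(PP\NP)

[0,5] S   >
  [0,2] S/PP   >B
    [0,1] "park" : S/S
    [1,2] "song" : S/PP
  [2,5] PP   <
    [2,3] "often" : PP\NP
    [3,5] PP\(PP\NP)   <
      [3,4] "on" : NP
      [4,5] "the" : (PP\(PP\NP))\NP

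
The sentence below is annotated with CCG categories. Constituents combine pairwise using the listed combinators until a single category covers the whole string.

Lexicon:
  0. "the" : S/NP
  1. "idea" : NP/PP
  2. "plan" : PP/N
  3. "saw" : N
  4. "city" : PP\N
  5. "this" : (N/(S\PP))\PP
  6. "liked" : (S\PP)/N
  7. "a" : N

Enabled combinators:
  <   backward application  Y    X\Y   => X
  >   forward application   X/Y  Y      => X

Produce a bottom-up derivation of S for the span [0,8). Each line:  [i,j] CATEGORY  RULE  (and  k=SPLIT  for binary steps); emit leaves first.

[0,8] S   >
  [0,1] "the" : S/NP
  [1,8] NP   >
    [1,2] "idea" : NP/PP
    [2,8] PP   >
      [2,3] "plan" : PP/N
      [3,8] N   >
        [3,6] N/(S\PP)   <
          [3,5] PP   <
            [3,4] "saw" : N
            [4,5] "city" : PP\N
          [5,6] "this" : (N/(S\PP))\PP
        [6,8] S\PP   >
          [6,7] "liked" : (S\PP)/N
          [7,8] "a" : N

[0,1] S/NP  lex  "the"
[1,2] NP/PP  lex  "idea"
[2,3] PP/N  lex  "plan"
[3,4] N  lex  "saw"
[4,5] PP\N  lex  "city"
[3,5] PP  <  k=4
[5,6] (N/(S\PP))\PP  lex  "this"
[3,6] N/(S\PP)  <  k=5
[6,7] (S\PP)/N  lex  "liked"
[7,8] N  lex  "a"
[6,8] S\PP  >  k=7
[3,8] N  >  k=6
[2,8] PP  >  k=3
[1,8] NP  >  k=2
[0,8] S  >  k=1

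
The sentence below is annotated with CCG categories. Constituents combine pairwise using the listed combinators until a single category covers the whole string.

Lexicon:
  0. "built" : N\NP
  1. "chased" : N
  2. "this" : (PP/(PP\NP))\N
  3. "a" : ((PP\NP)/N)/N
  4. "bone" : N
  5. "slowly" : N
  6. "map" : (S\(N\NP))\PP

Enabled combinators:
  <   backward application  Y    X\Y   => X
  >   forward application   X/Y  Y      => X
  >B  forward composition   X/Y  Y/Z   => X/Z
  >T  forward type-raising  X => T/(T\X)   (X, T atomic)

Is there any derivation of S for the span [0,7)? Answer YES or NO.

[0,7] S   <
  [0,1] "built" : N\NP
  [1,7] S\(N\NP)   <
    [1,6] PP   >
      [1,3] PP/(PP\NP)   <
        [1,2] "chased" : N
        [2,3] "this" : (PP/(PP\NP))\N
      [3,6] PP\NP   >
        [3,5] (PP\NP)/N   >
          [3,4] "a" : ((PP\NP)/N)/N
          [4,5] "bone" : N
        [5,6] "slowly" : N
    [6,7] "map" : (S\(N\NP))\PP

YES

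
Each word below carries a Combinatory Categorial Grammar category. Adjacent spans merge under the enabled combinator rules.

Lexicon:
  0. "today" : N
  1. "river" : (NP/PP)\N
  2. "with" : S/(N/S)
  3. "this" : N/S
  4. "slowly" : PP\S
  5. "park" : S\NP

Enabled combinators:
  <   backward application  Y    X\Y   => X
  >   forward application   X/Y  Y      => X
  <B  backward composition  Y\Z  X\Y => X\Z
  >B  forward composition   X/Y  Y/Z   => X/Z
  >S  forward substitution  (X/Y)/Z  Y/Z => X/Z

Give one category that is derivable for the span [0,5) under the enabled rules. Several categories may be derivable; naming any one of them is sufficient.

NP

[0,6] S   <
  [0,5] NP   >
    [0,2] NP/PP   <
      [0,1] "today" : N
      [1,2] "river" : (NP/PP)\N
    [2,5] PP   <
      [2,4] S   >
        [2,3] "with" : S/(N/S)
        [3,4] "this" : N/S
      [4,5] "slowly" : PP\S
  [5,6] "park" : S\NP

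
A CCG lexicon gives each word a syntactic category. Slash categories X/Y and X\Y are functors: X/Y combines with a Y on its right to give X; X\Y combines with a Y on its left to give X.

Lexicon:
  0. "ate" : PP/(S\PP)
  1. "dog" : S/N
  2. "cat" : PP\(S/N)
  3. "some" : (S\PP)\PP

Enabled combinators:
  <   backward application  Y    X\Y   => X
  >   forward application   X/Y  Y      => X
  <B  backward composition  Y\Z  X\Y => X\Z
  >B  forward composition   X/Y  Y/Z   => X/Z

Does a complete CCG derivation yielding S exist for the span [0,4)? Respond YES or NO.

NO

PP/(S\PP) S/N PP\(S/N) (S\PP)\PP
CKY chart[0,4] = {PP}; S ∉ chart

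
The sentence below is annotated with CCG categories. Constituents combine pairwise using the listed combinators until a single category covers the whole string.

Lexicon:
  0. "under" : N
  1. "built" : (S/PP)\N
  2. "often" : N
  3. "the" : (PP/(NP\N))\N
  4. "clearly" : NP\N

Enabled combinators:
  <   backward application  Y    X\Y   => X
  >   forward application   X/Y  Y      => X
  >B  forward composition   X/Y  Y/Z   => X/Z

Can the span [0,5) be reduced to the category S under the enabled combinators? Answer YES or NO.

[0,5] S   >
  [0,2] S/PP   <
    [0,1] "under" : N
    [1,2] "built" : (S/PP)\N
  [2,5] PP   >
    [2,4] PP/(NP\N)   <
      [2,3] "often" : N
      [3,4] "the" : (PP/(NP\N))\N
    [4,5] "clearly" : NP\N

YES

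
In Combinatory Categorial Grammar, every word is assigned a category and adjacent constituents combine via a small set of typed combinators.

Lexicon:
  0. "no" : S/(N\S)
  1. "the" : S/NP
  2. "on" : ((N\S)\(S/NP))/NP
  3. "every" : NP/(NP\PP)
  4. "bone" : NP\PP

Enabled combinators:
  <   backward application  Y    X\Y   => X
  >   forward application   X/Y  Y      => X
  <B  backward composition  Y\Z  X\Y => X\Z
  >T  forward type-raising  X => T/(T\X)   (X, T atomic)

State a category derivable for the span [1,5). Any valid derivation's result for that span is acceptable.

N\S

[0,5] S   >
  [0,1] "no" : S/(N\S)
  [1,5] N\S   <
    [1,2] "the" : S/NP
    [2,5] (N\S)\(S/NP)   >
      [2,3] "on" : ((N\S)\(S/NP))/NP
      [3,5] NP   >
        [3,4] "every" : NP/(NP\PP)
        [4,5] "bone" : NP\PP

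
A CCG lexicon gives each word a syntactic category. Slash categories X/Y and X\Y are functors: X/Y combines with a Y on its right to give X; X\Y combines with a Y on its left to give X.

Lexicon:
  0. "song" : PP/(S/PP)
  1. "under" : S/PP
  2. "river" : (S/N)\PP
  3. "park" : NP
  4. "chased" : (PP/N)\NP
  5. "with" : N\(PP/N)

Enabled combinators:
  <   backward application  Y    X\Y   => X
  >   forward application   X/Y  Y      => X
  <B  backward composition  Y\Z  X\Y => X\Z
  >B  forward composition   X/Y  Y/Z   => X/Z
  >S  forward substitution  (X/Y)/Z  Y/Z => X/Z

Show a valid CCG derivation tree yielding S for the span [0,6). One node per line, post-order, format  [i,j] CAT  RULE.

[0,1] PP/(S/PP)  lex  "song"
[1,2] S/PP  lex  "under"
[0,2] PP  >  k=1
[2,3] (S/N)\PP  lex  "river"
[0,3] S/N  <  k=2
[3,4] NP  lex  "park"
[4,5] (PP/N)\NP  lex  "chased"
[3,5] PP/N  <  k=4
[5,6] N\(PP/N)  lex  "with"
[3,6] N  <  k=5
[0,6] S  >  k=3

[0,6] S   >
  [0,3] S/N   <
    [0,2] PP   >
      [0,1] "song" : PP/(S/PP)
      [1,2] "under" : S/PP
    [2,3] "river" : (S/N)\PP
  [3,6] N   <
    [3,5] PP/N   <
      [3,4] "park" : NP
      [4,5] "chased" : (PP/N)\NP
    [5,6] "with" : N\(PP/N)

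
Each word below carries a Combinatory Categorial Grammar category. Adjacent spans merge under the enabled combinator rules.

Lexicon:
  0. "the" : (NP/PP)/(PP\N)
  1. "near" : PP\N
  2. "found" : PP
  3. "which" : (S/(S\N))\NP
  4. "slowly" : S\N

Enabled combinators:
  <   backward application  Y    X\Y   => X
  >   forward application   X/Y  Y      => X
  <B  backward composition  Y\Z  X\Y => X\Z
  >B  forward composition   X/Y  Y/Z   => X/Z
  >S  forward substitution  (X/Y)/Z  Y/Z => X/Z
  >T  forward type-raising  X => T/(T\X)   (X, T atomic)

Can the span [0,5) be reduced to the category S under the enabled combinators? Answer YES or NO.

[0,5] S   >
  [0,4] S/(S\N)   <
    [0,3] NP   >
      [0,2] NP/PP   >
        [0,1] "the" : (NP/PP)/(PP\N)
        [1,2] "near" : PP\N
      [2,3] "found" : PP
    [3,4] "which" : (S/(S\N))\NP
  [4,5] "slowly" : S\N

YES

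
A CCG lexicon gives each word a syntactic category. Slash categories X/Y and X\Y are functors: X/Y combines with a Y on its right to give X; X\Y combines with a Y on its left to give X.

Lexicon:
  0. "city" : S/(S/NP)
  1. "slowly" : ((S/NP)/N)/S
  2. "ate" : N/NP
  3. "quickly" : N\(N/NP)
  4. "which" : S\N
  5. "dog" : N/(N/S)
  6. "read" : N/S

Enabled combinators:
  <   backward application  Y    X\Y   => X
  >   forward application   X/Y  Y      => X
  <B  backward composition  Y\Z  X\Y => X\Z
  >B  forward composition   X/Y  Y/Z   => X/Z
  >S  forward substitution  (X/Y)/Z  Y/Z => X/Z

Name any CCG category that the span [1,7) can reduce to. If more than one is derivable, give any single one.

S/NP

[0,7] S   >
  [0,1] "city" : S/(S/NP)
  [1,7] S/NP   >
    [1,5] (S/NP)/N   >
      [1,2] "slowly" : ((S/NP)/N)/S
      [2,5] S   <
        [2,4] N   <
          [2,3] "ate" : N/NP
          [3,4] "quickly" : N\(N/NP)
        [4,5] "which" : S\N
    [5,7] N   >
      [5,6] "dog" : N/(N/S)
      [6,7] "read" : N/S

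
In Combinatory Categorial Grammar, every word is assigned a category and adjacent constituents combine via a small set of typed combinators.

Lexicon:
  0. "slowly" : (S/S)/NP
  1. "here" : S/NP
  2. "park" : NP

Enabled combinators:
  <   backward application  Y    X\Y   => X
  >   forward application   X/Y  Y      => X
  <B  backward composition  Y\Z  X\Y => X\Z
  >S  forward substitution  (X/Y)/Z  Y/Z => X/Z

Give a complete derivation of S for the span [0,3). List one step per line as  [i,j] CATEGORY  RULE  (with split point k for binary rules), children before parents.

[0,1] (S/S)/NP  lex  "slowly"
[1,2] S/NP  lex  "here"
[0,2] S/NP  >S  k=1
[2,3] NP  lex  "park"
[0,3] S  >  k=2

[0,3] S   >
  [0,2] S/NP   >S
    [0,1] "slowly" : (S/S)/NP
    [1,2] "here" : S/NP
  [2,3] "park" : NP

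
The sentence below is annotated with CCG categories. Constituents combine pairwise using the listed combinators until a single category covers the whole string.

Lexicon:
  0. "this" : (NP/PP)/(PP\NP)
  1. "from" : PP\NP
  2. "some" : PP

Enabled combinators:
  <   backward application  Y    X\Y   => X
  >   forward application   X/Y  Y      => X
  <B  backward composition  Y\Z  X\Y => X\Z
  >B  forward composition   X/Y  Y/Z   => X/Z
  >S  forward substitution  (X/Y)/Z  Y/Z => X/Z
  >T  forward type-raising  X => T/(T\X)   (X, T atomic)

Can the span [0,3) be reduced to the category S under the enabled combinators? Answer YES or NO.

NO

(NP/PP)/(PP\NP) PP\NP PP
CKY chart[0,3] = {N/(N\NP), NP, NP/(NP\NP), NP/(PP\PP), PP/(PP\NP), S/(S\NP)}; S ∉ chart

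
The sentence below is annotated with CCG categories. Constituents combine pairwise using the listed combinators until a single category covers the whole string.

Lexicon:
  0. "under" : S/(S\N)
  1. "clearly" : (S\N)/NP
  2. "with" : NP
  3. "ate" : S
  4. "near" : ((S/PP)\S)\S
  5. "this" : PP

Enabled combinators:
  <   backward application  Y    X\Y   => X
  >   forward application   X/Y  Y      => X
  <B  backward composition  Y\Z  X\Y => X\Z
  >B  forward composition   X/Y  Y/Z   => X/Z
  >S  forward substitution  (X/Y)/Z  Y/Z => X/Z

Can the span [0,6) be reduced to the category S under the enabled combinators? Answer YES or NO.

[0,6] S   >
  [0,5] S/PP   <
    [0,3] S   >
      [0,1] "under" : S/(S\N)
      [1,3] S\N   >
        [1,2] "clearly" : (S\N)/NP
        [2,3] "with" : NP
    [3,5] (S/PP)\S   <
      [3,4] "ate" : S
      [4,5] "near" : ((S/PP)\S)\S
  [5,6] "this" : PP

YES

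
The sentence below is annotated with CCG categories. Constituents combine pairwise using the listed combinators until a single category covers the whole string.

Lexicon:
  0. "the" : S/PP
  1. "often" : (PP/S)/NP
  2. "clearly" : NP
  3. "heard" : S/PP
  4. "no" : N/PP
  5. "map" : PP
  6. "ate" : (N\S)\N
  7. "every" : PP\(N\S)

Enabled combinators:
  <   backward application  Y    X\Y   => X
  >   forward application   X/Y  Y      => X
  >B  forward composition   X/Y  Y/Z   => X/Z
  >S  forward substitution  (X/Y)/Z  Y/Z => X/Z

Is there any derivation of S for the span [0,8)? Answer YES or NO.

YES

[0,8] S   >
  [0,1] "the" : S/PP
  [1,8] PP   >
    [1,3] PP/S   >
      [1,2] "often" : (PP/S)/NP
      [2,3] "clearly" : NP
    [3,8] S   >
      [3,4] "heard" : S/PP
      [4,8] PP   <
        [4,7] N\S   <
          [4,6] N   >
            [4,5] "no" : N/PP
            [5,6] "map" : PP
          [6,7] "ate" : (N\S)\N
        [7,8] "every" : PP\(N\S)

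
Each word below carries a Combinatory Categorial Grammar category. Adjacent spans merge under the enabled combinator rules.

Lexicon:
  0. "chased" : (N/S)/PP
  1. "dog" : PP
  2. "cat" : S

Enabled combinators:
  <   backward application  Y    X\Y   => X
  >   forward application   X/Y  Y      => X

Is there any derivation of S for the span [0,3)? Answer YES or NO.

(N/S)/PP PP S
CKY chart[0,3] = {N}; S ∉ chart

NO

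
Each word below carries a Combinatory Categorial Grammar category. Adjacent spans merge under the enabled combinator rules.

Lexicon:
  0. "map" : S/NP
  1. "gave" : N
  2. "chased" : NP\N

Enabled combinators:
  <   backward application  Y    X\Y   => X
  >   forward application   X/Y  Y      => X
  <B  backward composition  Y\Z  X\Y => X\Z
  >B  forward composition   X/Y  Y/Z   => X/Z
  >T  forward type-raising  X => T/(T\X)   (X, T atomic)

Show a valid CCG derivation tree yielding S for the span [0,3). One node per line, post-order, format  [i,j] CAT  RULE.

[0,3] S   >
  [0,1] "map" : S/NP
  [1,3] NP   >
    [1,2] NP/(NP\N)   >T
      [1,2] "gave" : N
    [2,3] "chased" : NP\N

[0,1] S/NP  lex  "map"
[1,2] N  lex  "gave"
[1,2] NP/(NP\N)  >T
[2,3] NP\N  lex  "chased"
[1,3] NP  >  k=2
[0,3] S  >  k=1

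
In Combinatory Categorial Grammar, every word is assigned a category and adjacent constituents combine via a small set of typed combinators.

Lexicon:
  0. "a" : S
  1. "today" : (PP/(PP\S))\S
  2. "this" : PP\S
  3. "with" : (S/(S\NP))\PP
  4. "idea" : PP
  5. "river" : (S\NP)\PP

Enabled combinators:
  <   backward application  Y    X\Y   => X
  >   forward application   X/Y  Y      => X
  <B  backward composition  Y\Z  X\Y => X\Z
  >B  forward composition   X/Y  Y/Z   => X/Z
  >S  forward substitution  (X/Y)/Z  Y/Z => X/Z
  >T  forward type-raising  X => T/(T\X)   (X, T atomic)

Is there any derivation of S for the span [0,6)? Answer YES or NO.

YES

[0,6] S   >
  [0,4] S/(S\NP)   <
    [0,3] PP   >
      [0,2] PP/(PP\S)   <
        [0,1] "a" : S
        [1,2] "today" : (PP/(PP\S))\S
      [2,3] "this" : PP\S
    [3,4] "with" : (S/(S\NP))\PP
  [4,6] S\NP   <
    [4,5] "idea" : PP
    [5,6] "river" : (S\NP)\PP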